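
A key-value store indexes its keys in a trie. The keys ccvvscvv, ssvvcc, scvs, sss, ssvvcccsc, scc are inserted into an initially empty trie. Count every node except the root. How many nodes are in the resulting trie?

Trie structure (* marks end of a word):
(root)
├─ c
│  └─ c
│     └─ v
│        └─ v
│           └─ s
│              └─ c
│                 └─ v
│                    └─ v *
└─ s
   ├─ c
   │  ├─ c *
   │  └─ v
   │     └─ s *
   └─ s
      ├─ s *
      └─ v
         └─ v
            └─ c
               └─ c *
                  └─ c
                     └─ s
                        └─ c *
Counting every labelled node above: 22.

22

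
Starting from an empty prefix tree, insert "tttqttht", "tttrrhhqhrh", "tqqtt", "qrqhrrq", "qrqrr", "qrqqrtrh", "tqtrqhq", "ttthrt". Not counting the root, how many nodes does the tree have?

Trace insertions, counting only characters that open a new branch:
  "tttqttht" → 8 new (t, t, t, q, t, t, h, t)
  "tttrrhhqhrh" → prefix "ttt" already present; 8 new (r, r, h, h, q, h, r, h)
  "tqqtt" → prefix "t" already present; 4 new (q, q, t, t)
  "qrqhrrq" → 7 new (q, r, q, h, r, r, q)
  "qrqrr" → prefix "qrq" already present; 2 new (r, r)
  "qrqqrtrh" → prefix "qrq" already present; 5 new (q, r, t, r, h)
  "tqtrqhq" → prefix "tq" already present; 5 new (t, r, q, h, q)
  "ttthrt" → prefix "ttt" already present; 3 new (h, r, t)
Total nodes = 8 + 8 + 4 + 7 + 2 + 5 + 5 + 3 = 42

42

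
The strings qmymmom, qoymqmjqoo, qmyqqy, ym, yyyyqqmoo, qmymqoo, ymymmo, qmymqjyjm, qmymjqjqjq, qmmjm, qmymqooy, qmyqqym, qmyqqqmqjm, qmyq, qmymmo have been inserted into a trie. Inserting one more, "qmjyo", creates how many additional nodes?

Walking "qmjyo" from the root, the first 2 characters ("qm") follow existing edges; "j" is the first miss.
New nodes needed: |"qmjyo"| − 2 = 5 − 2 = 3.

3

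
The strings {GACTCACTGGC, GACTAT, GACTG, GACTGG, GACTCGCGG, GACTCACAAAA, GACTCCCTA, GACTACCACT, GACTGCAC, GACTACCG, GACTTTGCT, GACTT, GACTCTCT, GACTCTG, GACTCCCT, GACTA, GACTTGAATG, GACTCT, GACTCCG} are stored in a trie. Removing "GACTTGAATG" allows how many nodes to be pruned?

5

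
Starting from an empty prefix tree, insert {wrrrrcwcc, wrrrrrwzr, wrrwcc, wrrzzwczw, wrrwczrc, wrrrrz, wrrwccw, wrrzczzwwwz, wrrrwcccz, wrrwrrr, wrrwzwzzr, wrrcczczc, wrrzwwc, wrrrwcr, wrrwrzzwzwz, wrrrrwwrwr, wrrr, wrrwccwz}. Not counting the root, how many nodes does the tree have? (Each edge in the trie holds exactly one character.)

69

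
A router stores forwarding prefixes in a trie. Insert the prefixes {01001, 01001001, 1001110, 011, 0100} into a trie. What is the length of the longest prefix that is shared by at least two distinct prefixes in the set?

Look for the deepest trie node that still has at least two words in its subtree.
"01001" and "01001001" agree on "01001" (5 characters) before diverging; nothing deeper is shared.
Longest shared-prefix length: 5

5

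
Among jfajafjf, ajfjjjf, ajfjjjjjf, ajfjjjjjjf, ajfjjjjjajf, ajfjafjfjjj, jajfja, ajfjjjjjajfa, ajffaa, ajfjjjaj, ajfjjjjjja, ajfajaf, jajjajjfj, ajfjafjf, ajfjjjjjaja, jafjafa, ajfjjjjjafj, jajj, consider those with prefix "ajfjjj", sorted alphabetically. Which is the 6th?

Filter for "ajfjjj…" and sort: "ajfjjjaj", "ajfjjjf", "ajfjjjjjafj", "ajfjjjjjaja", "ajfjjjjjajf", "ajfjjjjjajfa", "ajfjjjjjf", "ajfjjjjjja", "ajfjjjjjjf"
Position 6: ajfjjjjjajfa

ajfjjjjjajfa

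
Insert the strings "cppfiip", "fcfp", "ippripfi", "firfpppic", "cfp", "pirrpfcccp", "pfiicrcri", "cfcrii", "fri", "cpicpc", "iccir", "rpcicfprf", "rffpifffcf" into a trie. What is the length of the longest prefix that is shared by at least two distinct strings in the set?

Equivalently: take the maximum, over all pairs, of their longest common prefix length.
"cfcrii" and "cfp" agree on "cf" (2 characters) before diverging; nothing deeper is shared.
Longest shared-prefix length: 2

2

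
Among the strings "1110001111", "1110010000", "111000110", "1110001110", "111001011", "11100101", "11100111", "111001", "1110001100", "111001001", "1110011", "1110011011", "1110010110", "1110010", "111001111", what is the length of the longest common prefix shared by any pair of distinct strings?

The deepest shared node is where two words last agree before diverging.
"111000110" and "1110001100" agree on "111000110" (9 characters) before diverging; nothing deeper is shared.
Longest shared-prefix length: 9

9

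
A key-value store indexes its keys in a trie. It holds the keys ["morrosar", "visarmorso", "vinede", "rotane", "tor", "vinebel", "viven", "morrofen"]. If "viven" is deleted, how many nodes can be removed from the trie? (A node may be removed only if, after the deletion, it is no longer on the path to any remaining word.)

After clearing the end-marker at "viven", prune upward until reaching a node still needed by another word.
The suffix "ven" (3 nodes) is used only by "viven"; the node for "vi" still has the child "s", so pruning stops there.
Nodes removed: 3

3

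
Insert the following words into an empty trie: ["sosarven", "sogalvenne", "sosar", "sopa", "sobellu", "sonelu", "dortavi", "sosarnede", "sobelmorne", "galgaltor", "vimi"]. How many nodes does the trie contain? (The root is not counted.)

56

Count nodes per top-level branch (shared prefixes stored once):
  'd'-branch (dortavi): 7 nodes
  'g'-branch (galgaltor): 9 nodes
  's'-branch (sobellu, sobelmorne, sogalvenne, sonelu, sopa, sosar, sosarnede, sosarven): 36 nodes
  'v'-branch (vimi): 4 nodes
Sum: 56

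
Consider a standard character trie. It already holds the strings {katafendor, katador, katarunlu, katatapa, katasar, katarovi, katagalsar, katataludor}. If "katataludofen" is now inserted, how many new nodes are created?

3

"katataludo" is already a path in the trie; the remaining "fen" must be added.
Each of the 3 remaining characters creates one node.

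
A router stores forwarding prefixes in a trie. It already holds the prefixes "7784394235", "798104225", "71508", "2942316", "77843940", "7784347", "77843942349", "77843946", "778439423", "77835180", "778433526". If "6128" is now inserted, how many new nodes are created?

4

"6128" shares no prefix with any stored word, so all 4 characters open new nodes.
4 − 0 = 4 new nodes.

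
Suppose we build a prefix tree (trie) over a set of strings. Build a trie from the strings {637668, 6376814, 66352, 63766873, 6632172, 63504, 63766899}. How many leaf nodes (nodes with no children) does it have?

Leaves are exactly the stored words that no other stored word extends.
Those words: "63504", "63766873", "63766899", "6376814", "6632172", "66352"
Leaf count: 6

6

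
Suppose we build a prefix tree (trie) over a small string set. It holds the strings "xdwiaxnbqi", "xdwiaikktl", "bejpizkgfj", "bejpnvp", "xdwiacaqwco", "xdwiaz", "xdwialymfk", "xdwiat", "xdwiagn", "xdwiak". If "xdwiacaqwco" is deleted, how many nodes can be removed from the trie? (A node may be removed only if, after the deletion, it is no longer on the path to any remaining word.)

Walk "xdwiacaqwco" from the leaf back toward the root, removing each node that no remaining word uses.
The suffix "caqwco" (6 nodes) is used only by "xdwiacaqwco"; the node for "xdwia" still has the child "x", so pruning stops there.
Nodes removed: 6

6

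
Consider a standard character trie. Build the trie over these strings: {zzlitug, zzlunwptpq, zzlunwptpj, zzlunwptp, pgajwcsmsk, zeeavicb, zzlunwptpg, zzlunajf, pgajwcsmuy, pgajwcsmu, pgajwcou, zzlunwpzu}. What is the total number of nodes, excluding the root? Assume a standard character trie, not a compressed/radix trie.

Insert word by word; a character creates a node only if that edge doesn't already exist:
  "zzlitug" → 7 new (z, z, l, i, t, u, g)
  "zzlunwptpq" → prefix "zzl" already present; 7 new (u, n, w, p, t, p, q)
  "zzlunwptpj" → prefix "zzlunwptp" already present; 1 new (j)
  "zzlunwptp" → prefix "zzlunwptp" already present; 0 new (none)
  "pgajwcsmsk" → 10 new (p, g, a, j, w, c, s, m, s, k)
  "zeeavicb" → prefix "z" already present; 7 new (e, e, a, v, i, c, b)
  "zzlunwptpg" → prefix "zzlunwptp" already present; 1 new (g)
  "zzlunajf" → prefix "zzlun" already present; 3 new (a, j, f)
  "pgajwcsmuy" → prefix "pgajwcsm" already present; 2 new (u, y)
  "pgajwcsmu" → prefix "pgajwcsmu" already present; 0 new (none)
  "pgajwcou" → prefix "pgajwc" already present; 2 new (o, u)
  "zzlunwpzu" → prefix "zzlunwp" already present; 2 new (z, u)
Total nodes = 7 + 7 + 1 + 0 + 10 + 7 + 1 + 3 + 2 + 0 + 2 + 2 = 42

42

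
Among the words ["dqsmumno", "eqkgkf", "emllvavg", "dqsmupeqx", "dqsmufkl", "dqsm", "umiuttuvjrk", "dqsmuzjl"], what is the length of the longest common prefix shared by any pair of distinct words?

5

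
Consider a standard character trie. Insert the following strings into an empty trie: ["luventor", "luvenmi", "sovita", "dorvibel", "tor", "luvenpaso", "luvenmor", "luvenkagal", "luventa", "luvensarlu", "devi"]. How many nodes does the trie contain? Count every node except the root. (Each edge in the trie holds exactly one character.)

47

Count nodes per top-level branch (shared prefixes stored once):
  'd'-branch (devi, dorvibel): 11 nodes
  'l'-branch (luvenkagal, luvenmi, luvenmor, luvenpaso, luvensarlu, luventa, luventor): 27 nodes
  's'-branch (sovita): 6 nodes
  't'-branch (tor): 3 nodes
Sum: 47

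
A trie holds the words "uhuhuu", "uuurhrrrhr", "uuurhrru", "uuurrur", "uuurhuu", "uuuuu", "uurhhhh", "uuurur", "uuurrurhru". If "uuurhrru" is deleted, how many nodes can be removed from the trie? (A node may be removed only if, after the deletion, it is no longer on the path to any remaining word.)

A node on "uuurhrru"'s path can go only if nothing else ends at it or branches off below it.
The suffix "u" (1 node) is used only by "uuurhrru"; the node for "uuurhrr" still has the child "r", so pruning stops there.
Nodes removed: 1

1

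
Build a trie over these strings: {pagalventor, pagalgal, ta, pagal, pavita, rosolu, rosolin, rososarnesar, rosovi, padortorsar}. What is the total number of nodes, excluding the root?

47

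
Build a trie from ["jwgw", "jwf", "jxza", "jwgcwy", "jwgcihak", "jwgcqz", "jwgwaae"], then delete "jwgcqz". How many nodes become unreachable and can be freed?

A node on "jwgcqz"'s path can go only if nothing else ends at it or branches off below it.
The suffix "qz" (2 nodes) is used only by "jwgcqz"; the node for "jwgc" still has the child "w", so pruning stops there.
Nodes removed: 2

2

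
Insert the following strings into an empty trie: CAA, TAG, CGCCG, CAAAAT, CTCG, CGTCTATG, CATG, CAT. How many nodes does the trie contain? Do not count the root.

24

Count nodes per top-level branch (shared prefixes stored once):
  'C'-branch (CAA, CAAAAT, CAT, CATG, CGCCG, CGTCTATG, CTCG): 21 nodes
  'T'-branch (TAG): 3 nodes
Sum: 24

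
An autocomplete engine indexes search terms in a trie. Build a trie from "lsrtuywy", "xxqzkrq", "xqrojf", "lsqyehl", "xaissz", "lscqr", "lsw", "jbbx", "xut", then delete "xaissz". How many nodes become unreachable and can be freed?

After clearing the end-marker at "xaissz", prune upward until reaching a node still needed by another word.
The suffix "aissz" (5 nodes) is used only by "xaissz"; the node for "x" still has the child "x", so pruning stops there.
Nodes removed: 5

5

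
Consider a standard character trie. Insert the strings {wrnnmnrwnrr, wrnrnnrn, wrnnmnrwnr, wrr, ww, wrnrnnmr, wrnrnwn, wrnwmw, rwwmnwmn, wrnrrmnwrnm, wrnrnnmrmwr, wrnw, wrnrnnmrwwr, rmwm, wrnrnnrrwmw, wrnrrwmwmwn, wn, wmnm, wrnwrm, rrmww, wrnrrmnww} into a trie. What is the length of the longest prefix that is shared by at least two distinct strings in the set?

Equivalently: take the maximum, over all pairs, of their longest common prefix length.
e.g. "wrnnmnrwnr" and "wrnnmnrwnrr" share the prefix "wrnnmnrwnr" of length 10; no pair shares a longer one.
Longest shared-prefix length: 10

10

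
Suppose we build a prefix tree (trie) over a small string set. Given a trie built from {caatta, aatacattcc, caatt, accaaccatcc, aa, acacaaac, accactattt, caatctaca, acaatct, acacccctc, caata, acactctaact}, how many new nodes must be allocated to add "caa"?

"caa" is already a full path in the trie; only an end-marker is added.
No new nodes are needed: 0.

0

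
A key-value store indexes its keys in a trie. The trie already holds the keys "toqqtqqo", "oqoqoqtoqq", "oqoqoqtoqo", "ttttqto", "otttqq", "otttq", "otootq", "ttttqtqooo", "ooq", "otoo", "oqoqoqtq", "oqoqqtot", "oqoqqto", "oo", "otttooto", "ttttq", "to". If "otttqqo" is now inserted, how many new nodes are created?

1

"otttqq" is already a path in the trie; the remaining "o" must be added.
Each of the 1 remaining characters creates one node.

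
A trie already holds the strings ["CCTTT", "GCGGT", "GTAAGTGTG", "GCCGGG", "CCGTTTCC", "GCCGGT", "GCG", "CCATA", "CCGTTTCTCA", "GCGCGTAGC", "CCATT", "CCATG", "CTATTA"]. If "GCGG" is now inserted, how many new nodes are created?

0

"GCGG" is already a full path in the trie; only an end-marker is added.
No new nodes are needed: 0.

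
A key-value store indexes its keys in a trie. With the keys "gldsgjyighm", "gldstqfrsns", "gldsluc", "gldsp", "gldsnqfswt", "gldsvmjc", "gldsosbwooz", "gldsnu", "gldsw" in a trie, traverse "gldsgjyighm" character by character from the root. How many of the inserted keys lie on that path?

Walk "gldsgjyighm" from the root; an end-of-word marker is hit whenever a stored word is a prefix of "gldsgjyighm".
Prefixes of the query that are stored words: "gldsgjyighm"
Count: 1

1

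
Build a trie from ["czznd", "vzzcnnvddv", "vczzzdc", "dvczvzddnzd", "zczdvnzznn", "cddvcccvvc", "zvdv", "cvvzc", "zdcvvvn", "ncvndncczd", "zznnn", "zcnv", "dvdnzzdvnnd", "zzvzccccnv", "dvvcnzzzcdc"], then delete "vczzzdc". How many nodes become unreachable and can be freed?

6

After clearing the end-marker at "vczzzdc", prune upward until reaching a node still needed by another word.
The suffix "czzzdc" (6 nodes) is used only by "vczzzdc"; the node for "v" still has the child "z", so pruning stops there.
Nodes removed: 6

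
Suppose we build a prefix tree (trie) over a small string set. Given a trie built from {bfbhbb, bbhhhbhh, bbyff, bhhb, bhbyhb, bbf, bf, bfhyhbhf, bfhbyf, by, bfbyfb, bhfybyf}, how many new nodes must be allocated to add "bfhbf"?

1

"bfhb" is already a path in the trie; the remaining "f" must be added.
New nodes needed: |"bfhbf"| − 4 = 5 − 4 = 1.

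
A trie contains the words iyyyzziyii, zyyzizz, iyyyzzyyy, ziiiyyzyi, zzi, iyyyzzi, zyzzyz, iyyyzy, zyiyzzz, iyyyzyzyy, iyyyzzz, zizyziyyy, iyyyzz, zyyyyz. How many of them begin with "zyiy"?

1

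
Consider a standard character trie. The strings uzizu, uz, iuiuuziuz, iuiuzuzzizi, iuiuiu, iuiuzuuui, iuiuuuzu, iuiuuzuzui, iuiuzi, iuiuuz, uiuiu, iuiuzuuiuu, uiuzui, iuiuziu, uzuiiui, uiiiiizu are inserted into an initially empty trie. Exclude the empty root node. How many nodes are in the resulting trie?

For each word, the new-node count is its length minus the longest prefix already in the trie:
  "uzizu" → 5 new (u, z, i, z, u)
  "uz" → prefix "uz" already present; 0 new (none)
  "iuiuuziuz" → 9 new (i, u, i, u, u, z, i, u, z)
  "iuiuzuzzizi" → prefix "iuiu" already present; 7 new (z, u, z, z, i, z, i)
  "iuiuiu" → prefix "iuiu" already present; 2 new (i, u)
  "iuiuzuuui" → prefix "iuiuzu" already present; 3 new (u, u, i)
  "iuiuuuzu" → prefix "iuiuu" already present; 3 new (u, z, u)
  "iuiuuzuzui" → prefix "iuiuuz" already present; 4 new (u, z, u, i)
  "iuiuzi" → prefix "iuiuz" already present; 1 new (i)
  "iuiuuz" → prefix "iuiuuz" already present; 0 new (none)
  "uiuiu" → prefix "u" already present; 4 new (i, u, i, u)
  "iuiuzuuiuu" → prefix "iuiuzuu" already present; 3 new (i, u, u)
  "uiuzui" → prefix "uiu" already present; 3 new (z, u, i)
  "iuiuziu" → prefix "iuiuzi" already present; 1 new (u)
  "uzuiiui" → prefix "uz" already present; 5 new (u, i, i, u, i)
  "uiiiiizu" → prefix "ui" already present; 6 new (i, i, i, i, z, u)
Total nodes = 5 + 0 + 9 + 7 + 2 + 3 + 3 + 4 + 1 + 0 + 4 + 3 + 3 + 1 + 5 + 6 = 56

56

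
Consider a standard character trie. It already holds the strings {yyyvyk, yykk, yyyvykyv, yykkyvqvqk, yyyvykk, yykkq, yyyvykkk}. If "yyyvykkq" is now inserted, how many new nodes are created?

1

Walking "yyyvykkq" from the root, the first 7 characters ("yyyvykk") follow existing edges; "q" is the first miss.
So 8 − 7 = 1 new nodes.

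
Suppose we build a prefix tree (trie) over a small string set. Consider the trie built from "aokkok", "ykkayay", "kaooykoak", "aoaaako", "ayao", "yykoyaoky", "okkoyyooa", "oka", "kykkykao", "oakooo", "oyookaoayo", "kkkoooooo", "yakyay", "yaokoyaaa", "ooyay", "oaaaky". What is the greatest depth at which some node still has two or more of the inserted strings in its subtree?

Look for the deepest trie node that still has at least two words in its subtree.
e.g. "aoaaako" and "aokkok" share the prefix "ao" of length 2; no pair shares a longer one.
Longest shared-prefix length: 2

2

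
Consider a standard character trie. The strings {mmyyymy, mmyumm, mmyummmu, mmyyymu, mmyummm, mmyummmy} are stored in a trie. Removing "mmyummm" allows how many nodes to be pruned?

After clearing the end-marker at "mmyummm", prune upward until reaching a node still needed by another word.
Every node on "mmyummm" is still needed (e.g. by "mmyummmu"), so nothing is freed.
Nodes removed: 0

0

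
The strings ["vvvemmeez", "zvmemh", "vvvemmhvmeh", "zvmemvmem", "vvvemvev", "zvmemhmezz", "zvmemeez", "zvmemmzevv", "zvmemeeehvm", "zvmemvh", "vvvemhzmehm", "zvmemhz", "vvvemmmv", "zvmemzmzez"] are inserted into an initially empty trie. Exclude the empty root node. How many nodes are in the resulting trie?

Trace insertions, counting only characters that open a new branch:
  "vvvemmeez" → 9 new (v, v, v, e, m, m, e, e, z)
  "zvmemh" → 6 new (z, v, m, e, m, h)
  "vvvemmhvmeh" → prefix "vvvemm" already present; 5 new (h, v, m, e, h)
  "zvmemvmem" → prefix "zvmem" already present; 4 new (v, m, e, m)
  "vvvemvev" → prefix "vvvem" already present; 3 new (v, e, v)
  "zvmemhmezz" → prefix "zvmemh" already present; 4 new (m, e, z, z)
  "zvmemeez" → prefix "zvmem" already present; 3 new (e, e, z)
  "zvmemmzevv" → prefix "zvmem" already present; 5 new (m, z, e, v, v)
  "zvmemeeehvm" → prefix "zvmemee" already present; 4 new (e, h, v, m)
  "zvmemvh" → prefix "zvmemv" already present; 1 new (h)
  "vvvemhzmehm" → prefix "vvvem" already present; 6 new (h, z, m, e, h, m)
  "zvmemhz" → prefix "zvmemh" already present; 1 new (z)
  "vvvemmmv" → prefix "vvvemm" already present; 2 new (m, v)
  "zvmemzmzez" → prefix "zvmem" already present; 5 new (z, m, z, e, z)
Total nodes = 9 + 6 + 5 + 4 + 3 + 4 + 3 + 5 + 4 + 1 + 6 + 1 + 2 + 5 = 58

58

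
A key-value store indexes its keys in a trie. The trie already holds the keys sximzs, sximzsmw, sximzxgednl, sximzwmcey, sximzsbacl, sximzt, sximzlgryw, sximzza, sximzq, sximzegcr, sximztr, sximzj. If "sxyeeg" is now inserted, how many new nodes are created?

4

Walking "sxyeeg" from the root, the first 2 characters ("sx") follow existing edges; "y" is the first miss.
Each of the 4 remaining characters creates one node.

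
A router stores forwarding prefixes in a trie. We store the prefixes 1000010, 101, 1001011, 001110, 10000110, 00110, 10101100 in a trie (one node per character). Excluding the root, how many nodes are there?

26

Count nodes per top-level branch (shared prefixes stored once):
  '0'-branch (00110, 001110): 7 nodes
  '1'-branch (1000010, 10000110, 1001011, 101, 10101100): 19 nodes
Sum: 26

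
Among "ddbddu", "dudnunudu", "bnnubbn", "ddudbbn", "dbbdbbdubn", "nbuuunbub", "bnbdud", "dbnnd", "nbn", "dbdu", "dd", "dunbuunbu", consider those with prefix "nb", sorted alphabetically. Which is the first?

nbn

Words with prefix "nb", in lexicographic order: "nbn", "nbuuunbub"
Position 1: nbn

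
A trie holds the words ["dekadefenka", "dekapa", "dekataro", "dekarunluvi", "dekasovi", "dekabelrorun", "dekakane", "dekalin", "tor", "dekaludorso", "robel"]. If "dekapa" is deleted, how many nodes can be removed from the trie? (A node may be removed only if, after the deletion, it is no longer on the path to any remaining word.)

2

Walk "dekapa" from the leaf back toward the root, removing each node that no remaining word uses.
The suffix "pa" (2 nodes) is used only by "dekapa"; the node for "deka" still has the child "d", so pruning stops there.
Nodes removed: 2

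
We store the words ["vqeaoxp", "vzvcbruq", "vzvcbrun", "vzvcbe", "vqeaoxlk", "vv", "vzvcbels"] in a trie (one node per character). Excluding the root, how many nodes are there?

Count nodes per top-level branch (shared prefixes stored once):
  'v'-branch (vqeaoxlk, vqeaoxp, vv, vzvcbe, vzvcbels, vzvcbrun, vzvcbruq): 21 nodes
Sum: 21

21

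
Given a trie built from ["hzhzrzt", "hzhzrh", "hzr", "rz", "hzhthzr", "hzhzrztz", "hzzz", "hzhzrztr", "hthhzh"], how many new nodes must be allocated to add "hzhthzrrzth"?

4

"hzhthzr" is already a path in the trie; the remaining "rzth" must be added.
So 11 − 7 = 4 new nodes.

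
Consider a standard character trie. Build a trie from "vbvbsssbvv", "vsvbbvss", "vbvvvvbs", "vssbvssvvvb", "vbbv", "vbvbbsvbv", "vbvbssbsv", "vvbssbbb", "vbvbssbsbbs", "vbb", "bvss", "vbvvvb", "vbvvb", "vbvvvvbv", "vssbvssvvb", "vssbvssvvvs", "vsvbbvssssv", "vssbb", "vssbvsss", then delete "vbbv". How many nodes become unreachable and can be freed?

1

After clearing the end-marker at "vbbv", prune upward until reaching a node still needed by another word.
The suffix "v" (1 node) is used only by "vbbv"; "vbb" is itself a stored word, so pruning stops there.
Nodes removed: 1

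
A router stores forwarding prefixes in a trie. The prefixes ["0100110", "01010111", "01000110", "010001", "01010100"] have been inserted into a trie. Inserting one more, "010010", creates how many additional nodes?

The longest prefix of "010010" already in the trie is "01001" (length 5).
Each of the 1 remaining characters creates one node.

1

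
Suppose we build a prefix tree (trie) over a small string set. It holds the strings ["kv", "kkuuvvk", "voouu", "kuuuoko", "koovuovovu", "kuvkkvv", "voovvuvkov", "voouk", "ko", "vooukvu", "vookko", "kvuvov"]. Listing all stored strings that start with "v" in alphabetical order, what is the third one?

vooukvu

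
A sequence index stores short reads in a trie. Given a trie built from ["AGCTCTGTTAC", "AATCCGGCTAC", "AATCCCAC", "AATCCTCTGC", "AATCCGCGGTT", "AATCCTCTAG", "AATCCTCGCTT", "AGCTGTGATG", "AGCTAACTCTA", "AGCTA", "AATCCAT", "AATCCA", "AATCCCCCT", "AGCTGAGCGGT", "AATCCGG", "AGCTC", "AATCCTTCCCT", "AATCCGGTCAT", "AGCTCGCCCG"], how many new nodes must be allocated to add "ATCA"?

3

"A" is already a path in the trie; the remaining "TCA" must be added.
Each of the 3 remaining characters creates one node.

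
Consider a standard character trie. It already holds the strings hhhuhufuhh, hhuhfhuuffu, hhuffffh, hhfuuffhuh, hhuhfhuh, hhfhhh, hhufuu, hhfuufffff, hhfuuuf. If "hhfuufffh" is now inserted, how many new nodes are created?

1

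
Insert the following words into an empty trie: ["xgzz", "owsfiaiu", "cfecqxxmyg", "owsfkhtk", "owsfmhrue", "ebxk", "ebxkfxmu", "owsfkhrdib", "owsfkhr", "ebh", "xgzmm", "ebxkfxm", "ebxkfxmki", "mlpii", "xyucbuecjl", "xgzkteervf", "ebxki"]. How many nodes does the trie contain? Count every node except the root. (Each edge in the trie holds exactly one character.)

Insert word by word; a character creates a node only if that edge doesn't already exist:
  "xgzz" → 4 new (x, g, z, z)
  "owsfiaiu" → 8 new (o, w, s, f, i, a, i, u)
  "cfecqxxmyg" → 10 new (c, f, e, c, q, x, x, m, y, g)
  "owsfkhtk" → prefix "owsf" already present; 4 new (k, h, t, k)
  "owsfmhrue" → prefix "owsf" already present; 5 new (m, h, r, u, e)
  "ebxk" → 4 new (e, b, x, k)
  "ebxkfxmu" → prefix "ebxk" already present; 4 new (f, x, m, u)
  "owsfkhrdib" → prefix "owsfkh" already present; 4 new (r, d, i, b)
  "owsfkhr" → prefix "owsfkhr" already present; 0 new (none)
  "ebh" → prefix "eb" already present; 1 new (h)
  "xgzmm" → prefix "xgz" already present; 2 new (m, m)
  "ebxkfxm" → prefix "ebxkfxm" already present; 0 new (none)
  "ebxkfxmki" → prefix "ebxkfxm" already present; 2 new (k, i)
  "mlpii" → 5 new (m, l, p, i, i)
  "xyucbuecjl" → prefix "x" already present; 9 new (y, u, c, b, u, e, c, j, l)
  "xgzkteervf" → prefix "xgz" already present; 7 new (k, t, e, e, r, v, f)
  "ebxki" → prefix "ebxk" already present; 1 new (i)
Total nodes = 4 + 8 + 10 + 4 + 5 + 4 + 4 + 4 + 0 + 1 + 2 + 0 + 2 + 5 + 9 + 7 + 1 = 70

70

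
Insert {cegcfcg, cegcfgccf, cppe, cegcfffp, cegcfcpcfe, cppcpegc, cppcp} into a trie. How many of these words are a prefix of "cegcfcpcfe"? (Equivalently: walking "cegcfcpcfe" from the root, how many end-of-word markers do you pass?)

Check each prefix of "cegcfcpcfe" against the stored set — each match is an end-marker on the path.
Prefixes of the query that are stored words: "cegcfcpcfe"
Count: 1

1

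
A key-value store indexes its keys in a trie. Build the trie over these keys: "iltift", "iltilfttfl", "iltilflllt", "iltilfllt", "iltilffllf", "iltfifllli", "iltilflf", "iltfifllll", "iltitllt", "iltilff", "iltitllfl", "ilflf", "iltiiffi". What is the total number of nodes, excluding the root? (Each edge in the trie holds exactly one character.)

Trace insertions, counting only characters that open a new branch:
  "iltift" → 6 new (i, l, t, i, f, t)
  "iltilfttfl" → prefix "ilti" already present; 6 new (l, f, t, t, f, l)
  "iltilflllt" → prefix "iltilf" already present; 4 new (l, l, l, t)
  "iltilfllt" → prefix "iltilfll" already present; 1 new (t)
  "iltilffllf" → prefix "iltilf" already present; 4 new (f, l, l, f)
  "iltfifllli" → prefix "ilt" already present; 7 new (f, i, f, l, l, l, i)
  "iltilflf" → prefix "iltilfl" already present; 1 new (f)
  "iltfifllll" → prefix "iltfiflll" already present; 1 new (l)
  "iltitllt" → prefix "ilti" already present; 4 new (t, l, l, t)
  "iltilff" → prefix "iltilff" already present; 0 new (none)
  "iltitllfl" → prefix "iltitll" already present; 2 new (f, l)
  "ilflf" → prefix "il" already present; 3 new (f, l, f)
  "iltiiffi" → prefix "ilti" already present; 4 new (i, f, f, i)
Total nodes = 6 + 6 + 4 + 1 + 4 + 7 + 1 + 1 + 4 + 0 + 2 + 3 + 4 = 43

43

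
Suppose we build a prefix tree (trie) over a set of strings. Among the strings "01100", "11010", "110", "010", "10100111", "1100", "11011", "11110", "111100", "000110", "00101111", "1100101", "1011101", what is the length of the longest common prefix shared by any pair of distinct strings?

Look for the deepest trie node that still has at least two words in its subtree.
"11110" and "111100" agree on "11110" (5 characters) before diverging; nothing deeper is shared.
Longest shared-prefix length: 5

5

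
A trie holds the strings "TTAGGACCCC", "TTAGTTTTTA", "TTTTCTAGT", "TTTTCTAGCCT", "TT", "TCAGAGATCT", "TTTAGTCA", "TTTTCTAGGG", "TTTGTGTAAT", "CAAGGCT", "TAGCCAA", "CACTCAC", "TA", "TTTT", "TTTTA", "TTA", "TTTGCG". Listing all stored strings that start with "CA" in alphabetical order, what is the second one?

CACTCAC

Words with prefix "CA", in lexicographic order: "CAAGGCT", "CACTCAC"
Position 2: CACTCAC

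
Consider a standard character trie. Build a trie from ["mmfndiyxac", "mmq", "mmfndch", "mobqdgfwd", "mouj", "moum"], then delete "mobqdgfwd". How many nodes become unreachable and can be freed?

After clearing the end-marker at "mobqdgfwd", prune upward until reaching a node still needed by another word.
The suffix "bqdgfwd" (7 nodes) is used only by "mobqdgfwd"; the node for "mo" still has the child "u", so pruning stops there.
Nodes removed: 7

7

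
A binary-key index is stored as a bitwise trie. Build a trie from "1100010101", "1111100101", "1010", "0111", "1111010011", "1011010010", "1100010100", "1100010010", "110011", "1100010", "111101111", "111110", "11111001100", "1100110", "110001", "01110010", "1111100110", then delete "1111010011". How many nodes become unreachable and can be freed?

4

A node on "1111010011"'s path can go only if nothing else ends at it or branches off below it.
The suffix "0011" (4 nodes) is used only by "1111010011"; the node for "111101" still has the child "1", so pruning stops there.
Nodes removed: 4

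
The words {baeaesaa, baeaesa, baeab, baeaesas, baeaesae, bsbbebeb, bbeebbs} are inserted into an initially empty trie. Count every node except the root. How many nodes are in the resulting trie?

24

Count nodes per top-level branch (shared prefixes stored once):
  'b'-branch (baeab, baeaesa, baeaesaa, baeaesae, baeaesas, bbeebbs, bsbbebeb): 24 nodes
Sum: 24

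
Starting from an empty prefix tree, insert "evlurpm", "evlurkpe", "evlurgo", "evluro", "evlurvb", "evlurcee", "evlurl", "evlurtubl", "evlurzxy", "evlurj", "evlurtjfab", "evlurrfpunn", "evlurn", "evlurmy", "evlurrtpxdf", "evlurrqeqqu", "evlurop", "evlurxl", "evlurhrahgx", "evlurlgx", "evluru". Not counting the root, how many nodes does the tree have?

62

Insert word by word; a character creates a node only if that edge doesn't already exist:
  "evlurpm" → 7 new (e, v, l, u, r, p, m)
  "evlurkpe" → prefix "evlur" already present; 3 new (k, p, e)
  "evlurgo" → prefix "evlur" already present; 2 new (g, o)
  "evluro" → prefix "evlur" already present; 1 new (o)
  "evlurvb" → prefix "evlur" already present; 2 new (v, b)
  "evlurcee" → prefix "evlur" already present; 3 new (c, e, e)
  "evlurl" → prefix "evlur" already present; 1 new (l)
  "evlurtubl" → prefix "evlur" already present; 4 new (t, u, b, l)
  "evlurzxy" → prefix "evlur" already present; 3 new (z, x, y)
  "evlurj" → prefix "evlur" already present; 1 new (j)
  "evlurtjfab" → prefix "evlurt" already present; 4 new (j, f, a, b)
  "evlurrfpunn" → prefix "evlur" already present; 6 new (r, f, p, u, n, n)
  "evlurn" → prefix "evlur" already present; 1 new (n)
  "evlurmy" → prefix "evlur" already present; 2 new (m, y)
  "evlurrtpxdf" → prefix "evlurr" already present; 5 new (t, p, x, d, f)
  "evlurrqeqqu" → prefix "evlurr" already present; 5 new (q, e, q, q, u)
  "evlurop" → prefix "evluro" already present; 1 new (p)
  "evlurxl" → prefix "evlur" already present; 2 new (x, l)
  "evlurhrahgx" → prefix "evlur" already present; 6 new (h, r, a, h, g, x)
  "evlurlgx" → prefix "evlurl" already present; 2 new (g, x)
  "evluru" → prefix "evlur" already present; 1 new (u)
Total nodes = 7 + 3 + 2 + 1 + 2 + 3 + 1 + 4 + 3 + 1 + 4 + 6 + 1 + 2 + 5 + 5 + 1 + 2 + 6 + 2 + 1 = 62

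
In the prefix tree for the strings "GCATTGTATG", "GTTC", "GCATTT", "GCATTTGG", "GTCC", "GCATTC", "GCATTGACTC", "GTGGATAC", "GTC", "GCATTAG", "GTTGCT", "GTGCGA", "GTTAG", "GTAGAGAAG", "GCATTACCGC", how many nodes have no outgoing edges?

A leaf is a node with no children — equivalently, the end of a word that is not a proper prefix of any other stored word.
Those words: "GCATTACCGC", "GCATTAG", "GCATTC", "GCATTGACTC", "GCATTGTATG", "GCATTTGG", "GTAGAGAAG", "GTCC", "GTGCGA", "GTGGATAC", "GTTAG", "GTTC", "GTTGCT"
Leaf count: 13

13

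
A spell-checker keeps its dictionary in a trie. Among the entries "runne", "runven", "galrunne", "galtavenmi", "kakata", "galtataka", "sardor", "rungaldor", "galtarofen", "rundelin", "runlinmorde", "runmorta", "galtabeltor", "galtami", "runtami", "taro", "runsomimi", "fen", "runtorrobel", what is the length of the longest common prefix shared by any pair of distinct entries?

The deepest shared node is where two words last agree before diverging.
"galtabeltor" and "galtami" agree on "galta" (5 characters) before diverging; nothing deeper is shared.
Longest shared-prefix length: 5

5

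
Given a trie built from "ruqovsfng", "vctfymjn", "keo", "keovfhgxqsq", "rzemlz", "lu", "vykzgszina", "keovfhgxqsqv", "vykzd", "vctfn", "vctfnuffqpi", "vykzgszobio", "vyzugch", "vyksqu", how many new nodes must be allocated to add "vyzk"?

1

"vyz" is already a path in the trie; the remaining "k" must be added.
So 4 − 3 = 1 new nodes.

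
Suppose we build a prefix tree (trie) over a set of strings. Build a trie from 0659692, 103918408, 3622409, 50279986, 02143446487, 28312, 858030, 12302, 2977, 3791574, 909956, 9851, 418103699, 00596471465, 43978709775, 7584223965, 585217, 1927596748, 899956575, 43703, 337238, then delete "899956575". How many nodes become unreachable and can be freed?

A node on "899956575"'s path can go only if nothing else ends at it or branches off below it.
The suffix "99956575" (8 nodes) is used only by "899956575"; the node for "8" still has the child "5", so pruning stops there.
Nodes removed: 8

8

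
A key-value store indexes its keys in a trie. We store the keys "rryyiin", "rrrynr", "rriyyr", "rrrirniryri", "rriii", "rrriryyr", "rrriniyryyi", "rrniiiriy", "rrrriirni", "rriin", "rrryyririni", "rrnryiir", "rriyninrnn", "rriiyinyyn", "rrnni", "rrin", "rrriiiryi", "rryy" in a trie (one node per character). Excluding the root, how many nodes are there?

81

Insert word by word; a character creates a node only if that edge doesn't already exist:
  "rryyiin" → 7 new (r, r, y, y, i, i, n)
  "rrrynr" → prefix "rr" already present; 4 new (r, y, n, r)
  "rriyyr" → prefix "rr" already present; 4 new (i, y, y, r)
  "rrrirniryri" → prefix "rrr" already present; 8 new (i, r, n, i, r, y, r, i)
  "rriii" → prefix "rri" already present; 2 new (i, i)
  "rrriryyr" → prefix "rrrir" already present; 3 new (y, y, r)
  "rrriniyryyi" → prefix "rrri" already present; 7 new (n, i, y, r, y, y, i)
  "rrniiiriy" → prefix "rr" already present; 7 new (n, i, i, i, r, i, y)
  "rrrriirni" → prefix "rrr" already present; 6 new (r, i, i, r, n, i)
  "rriin" → prefix "rrii" already present; 1 new (n)
  "rrryyririni" → prefix "rrry" already present; 7 new (y, r, i, r, i, n, i)
  "rrnryiir" → prefix "rrn" already present; 5 new (r, y, i, i, r)
  "rriyninrnn" → prefix "rriy" already present; 6 new (n, i, n, r, n, n)
  "rriiyinyyn" → prefix "rrii" already present; 6 new (y, i, n, y, y, n)
  "rrnni" → prefix "rrn" already present; 2 new (n, i)
  "rrin" → prefix "rri" already present; 1 new (n)
  "rrriiiryi" → prefix "rrri" already present; 5 new (i, i, r, y, i)
  "rryy" → prefix "rryy" already present; 0 new (none)
Total nodes = 7 + 4 + 4 + 8 + 2 + 3 + 7 + 7 + 6 + 1 + 7 + 5 + 6 + 6 + 2 + 1 + 5 + 0 = 81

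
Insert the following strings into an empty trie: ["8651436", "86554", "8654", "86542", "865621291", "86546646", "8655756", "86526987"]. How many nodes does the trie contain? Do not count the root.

29

For each word, the new-node count is its length minus the longest prefix already in the trie:
  "8651436" → 7 new (8, 6, 5, 1, 4, 3, 6)
  "86554" → prefix "865" already present; 2 new (5, 4)
  "8654" → prefix "865" already present; 1 new (4)
  "86542" → prefix "8654" already present; 1 new (2)
  "865621291" → prefix "865" already present; 6 new (6, 2, 1, 2, 9, 1)
  "86546646" → prefix "8654" already present; 4 new (6, 6, 4, 6)
  "8655756" → prefix "8655" already present; 3 new (7, 5, 6)
  "86526987" → prefix "865" already present; 5 new (2, 6, 9, 8, 7)
Total nodes = 7 + 2 + 1 + 1 + 6 + 4 + 3 + 5 = 29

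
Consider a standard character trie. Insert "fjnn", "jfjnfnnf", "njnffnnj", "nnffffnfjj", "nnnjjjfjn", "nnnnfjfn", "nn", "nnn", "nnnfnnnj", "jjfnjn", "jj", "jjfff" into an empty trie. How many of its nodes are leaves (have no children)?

A leaf is a node with no children — equivalently, the end of a word that is not a proper prefix of any other stored word.
Those words: "fjnn", "jfjnfnnf", "jjfff", "jjfnjn", "njnffnnj", "nnffffnfjj", "nnnfnnnj", "nnnjjjfjn", "nnnnfjfn"
Leaf count: 9

9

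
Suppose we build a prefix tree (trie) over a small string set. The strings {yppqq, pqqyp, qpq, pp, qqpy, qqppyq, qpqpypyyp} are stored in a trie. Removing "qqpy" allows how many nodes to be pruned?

A node on "qqpy"'s path can go only if nothing else ends at it or branches off below it.
The suffix "y" (1 node) is used only by "qqpy"; the node for "qqp" still has the child "p", so pruning stops there.
Nodes removed: 1

1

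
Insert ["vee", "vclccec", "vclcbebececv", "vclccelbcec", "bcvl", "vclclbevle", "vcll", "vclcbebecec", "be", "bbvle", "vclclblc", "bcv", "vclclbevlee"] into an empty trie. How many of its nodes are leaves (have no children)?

Leaves are exactly the stored words that no other stored word extends.
Those words: "bbvle", "bcvl", "be", "vclcbebececv", "vclccec", "vclccelbcec", "vclclbevlee", "vclclblc", "vcll", "vee"
Leaf count: 10

10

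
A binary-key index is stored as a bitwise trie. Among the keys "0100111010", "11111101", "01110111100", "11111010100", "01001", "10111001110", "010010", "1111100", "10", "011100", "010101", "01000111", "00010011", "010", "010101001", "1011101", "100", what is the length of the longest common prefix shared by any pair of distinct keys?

The deepest shared node is where two words last agree before diverging.
e.g. "010101" and "010101001" share the prefix "010101" of length 6; no pair shares a longer one.
Longest shared-prefix length: 6

6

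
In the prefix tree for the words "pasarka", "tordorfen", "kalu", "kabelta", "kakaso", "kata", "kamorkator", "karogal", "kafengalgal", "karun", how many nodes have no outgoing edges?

Leaves are exactly the stored words that no other stored word extends.
Those words: "kabelta", "kafengalgal", "kakaso", "kalu", "kamorkator", "karogal", "karun", "kata", "pasarka", "tordorfen"
Leaf count: 10

10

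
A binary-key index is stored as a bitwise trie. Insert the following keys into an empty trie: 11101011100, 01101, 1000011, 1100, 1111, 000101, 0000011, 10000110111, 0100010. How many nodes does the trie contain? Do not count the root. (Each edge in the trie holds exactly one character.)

43

Trace insertions, counting only characters that open a new branch:
  "11101011100" → 11 new (1, 1, 1, 0, 1, 0, 1, 1, 1, 0, 0)
  "01101" → 5 new (0, 1, 1, 0, 1)
  "1000011" → prefix "1" already present; 6 new (0, 0, 0, 0, 1, 1)
  "1100" → prefix "11" already present; 2 new (0, 0)
  "1111" → prefix "111" already present; 1 new (1)
  "000101" → prefix "0" already present; 5 new (0, 0, 1, 0, 1)
  "0000011" → prefix "000" already present; 4 new (0, 0, 1, 1)
  "10000110111" → prefix "1000011" already present; 4 new (0, 1, 1, 1)
  "0100010" → prefix "01" already present; 5 new (0, 0, 0, 1, 0)
Total nodes = 11 + 5 + 6 + 2 + 1 + 5 + 4 + 4 + 5 = 43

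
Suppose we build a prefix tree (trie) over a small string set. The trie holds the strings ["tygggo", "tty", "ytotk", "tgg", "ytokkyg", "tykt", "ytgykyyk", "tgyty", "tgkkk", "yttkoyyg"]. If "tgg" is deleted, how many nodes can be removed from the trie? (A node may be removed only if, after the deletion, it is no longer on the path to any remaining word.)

After clearing the end-marker at "tgg", prune upward until reaching a node still needed by another word.
The suffix "g" (1 node) is used only by "tgg"; the node for "tg" still has the child "y", so pruning stops there.
Nodes removed: 1

1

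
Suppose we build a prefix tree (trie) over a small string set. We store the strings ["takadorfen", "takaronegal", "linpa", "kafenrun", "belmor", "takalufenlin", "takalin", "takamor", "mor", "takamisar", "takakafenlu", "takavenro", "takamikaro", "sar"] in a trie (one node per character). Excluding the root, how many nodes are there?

Insert word by word; a character creates a node only if that edge doesn't already exist:
  "takadorfen" → 10 new (t, a, k, a, d, o, r, f, e, n)
  "takaronegal" → prefix "taka" already present; 7 new (r, o, n, e, g, a, l)
  "linpa" → 5 new (l, i, n, p, a)
  "kafenrun" → 8 new (k, a, f, e, n, r, u, n)
  "belmor" → 6 new (b, e, l, m, o, r)
  "takalufenlin" → prefix "taka" already present; 8 new (l, u, f, e, n, l, i, n)
  "takalin" → prefix "takal" already present; 2 new (i, n)
  "takamor" → prefix "taka" already present; 3 new (m, o, r)
  "mor" → 3 new (m, o, r)
  "takamisar" → prefix "takam" already present; 4 new (i, s, a, r)
  "takakafenlu" → prefix "taka" already present; 7 new (k, a, f, e, n, l, u)
  "takavenro" → prefix "taka" already present; 5 new (v, e, n, r, o)
  "takamikaro" → prefix "takami" already present; 4 new (k, a, r, o)
  "sar" → 3 new (s, a, r)
Total nodes = 10 + 7 + 5 + 8 + 6 + 8 + 2 + 3 + 3 + 4 + 7 + 5 + 4 + 3 = 75

75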